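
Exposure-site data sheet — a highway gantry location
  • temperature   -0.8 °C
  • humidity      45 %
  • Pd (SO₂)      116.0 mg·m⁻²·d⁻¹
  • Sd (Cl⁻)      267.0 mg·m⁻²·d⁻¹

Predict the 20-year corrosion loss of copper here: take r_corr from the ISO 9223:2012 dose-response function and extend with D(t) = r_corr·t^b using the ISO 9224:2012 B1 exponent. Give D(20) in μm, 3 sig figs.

D(20) = 2.15 μm

copper: T≤10 °C ⇒ hinge +0.126·(-0.8−10) = -1.3608
  Pd branch = 0.0053·Pd^0.26·e^(0.059·RH+f) = 0.06654 μm/a
  Cl⁻ term: 0.01025·267.0^0.27·exp(0.036·45+0.049·-0.8) = 0.2251
  sum: 0.06654 + 0.2251 → r_corr = 0.2917 μm/a
ISO 9224: D(t) = r_corr · t^b with b = 0.667 (copper, B1)
  D(20) = 0.2917 × 20^0.667 = 0.2917 × 7.375 = 2.151 μm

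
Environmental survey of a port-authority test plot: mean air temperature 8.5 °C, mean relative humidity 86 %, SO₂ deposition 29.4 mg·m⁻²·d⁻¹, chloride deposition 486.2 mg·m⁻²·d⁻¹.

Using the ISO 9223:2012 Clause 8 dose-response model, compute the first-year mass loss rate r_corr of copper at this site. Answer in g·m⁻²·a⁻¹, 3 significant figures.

copper: temperature factor f = +0.126·(-1.5) = -0.1890
  SO₂ term: 0.0053·29.4^0.26·exp(0.059·86-0.1890) = 1.689
  Sd branch = 0.01025·Sd^0.27·e^(0.036·RH+0.049·T) = 1.827 μm/a
  sum: 1.689 + 1.827 → r_corr = 3.515 μm/a
Convert to mass loss: 3.515 μm/a × 8.96 g/cm³ = 31.5 g·m⁻²·a⁻¹

r_corr = 31.5 g·m⁻²·a⁻¹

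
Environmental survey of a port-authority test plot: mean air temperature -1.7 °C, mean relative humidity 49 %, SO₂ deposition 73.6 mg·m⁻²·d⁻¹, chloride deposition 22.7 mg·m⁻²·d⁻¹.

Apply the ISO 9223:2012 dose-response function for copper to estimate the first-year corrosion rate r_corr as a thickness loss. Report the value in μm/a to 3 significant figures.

r_corr = 0.195 μm/a

copper: temperature factor f = +0.126·(-11.7) = -1.4742
  Pd branch = 0.0053·Pd^0.26·e^(0.059·RH+f) = 0.06683 μm/a
  Sd branch = 0.01025·Sd^0.27·e^(0.036·RH+0.049·T) = 0.1279 μm/a
  sum: 0.06683 + 0.1279 → r_corr = 0.1947 μm/a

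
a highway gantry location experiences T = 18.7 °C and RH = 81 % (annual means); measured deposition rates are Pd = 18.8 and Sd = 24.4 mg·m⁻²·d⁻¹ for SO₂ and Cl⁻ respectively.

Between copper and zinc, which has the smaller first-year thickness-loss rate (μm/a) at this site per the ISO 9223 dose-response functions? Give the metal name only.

copper

copper: T>10 °C ⇒ hinge -0.080·(18.7−10) = -0.6960
  SO₂ term: 0.0053·18.8^0.26·exp(0.059·81-0.6960) = 0.6742
  Sd branch = 0.01025·Sd^0.27·e^(0.036·RH+0.049·T) = 1.121 μm/a
  sum: 0.6742 + 1.121 → r_corr = 1.795 μm/a
zinc: T>10 °C ⇒ hinge -0.071·(18.7−10) = -0.6177
  SO₂ term: 0.0129·18.8^0.44·exp(0.046·81-0.6177) = 1.05
  Cl⁻ term: 0.0175·24.4^0.57·exp(0.008·81+0.085·18.7) = 1.013
  r_corr = 1.05 + 1.013 = 2.063 μm/a
Ordering by μm/a: zinc (2.06) > copper (1.8)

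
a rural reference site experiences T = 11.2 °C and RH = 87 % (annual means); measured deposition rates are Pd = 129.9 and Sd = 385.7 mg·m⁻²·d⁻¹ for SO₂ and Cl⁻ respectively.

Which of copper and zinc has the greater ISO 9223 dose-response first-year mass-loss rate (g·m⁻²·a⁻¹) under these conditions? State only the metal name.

zinc

copper: temperature factor f = -0.080·(1.2) = -0.0960
  Pd branch = 0.0053·Pd^0.26·e^(0.059·RH+f) = 2.893 μm/a
  Cl⁻ term: 0.01025·385.7^0.27·exp(0.036·87+0.049·11.2) = 2.03
  sum: 2.893 + 2.03 → r_corr = 4.923 μm/a
  mass loss = 4.923 μm/a × 8.96 g/cm³ = 44.11 g·m⁻²·a⁻¹
zinc: temperature factor f = -0.071·(1.2) = -0.0852
  SO₂ term: 0.0129·129.9^0.44·exp(0.046·87-0.0852) = 5.516
  Sd branch = 0.0175·Sd^0.57·e^(0.008·RH+0.085·T) = 2.71 μm/a
  r_corr = 5.516 + 2.71 = 8.226 μm/a
  mass loss = 8.226 μm/a × 7.14 g/cm³ = 58.73 g·m⁻²·a⁻¹
Ordering by g·m⁻²·a⁻¹: zinc (58.7) > copper (44.1)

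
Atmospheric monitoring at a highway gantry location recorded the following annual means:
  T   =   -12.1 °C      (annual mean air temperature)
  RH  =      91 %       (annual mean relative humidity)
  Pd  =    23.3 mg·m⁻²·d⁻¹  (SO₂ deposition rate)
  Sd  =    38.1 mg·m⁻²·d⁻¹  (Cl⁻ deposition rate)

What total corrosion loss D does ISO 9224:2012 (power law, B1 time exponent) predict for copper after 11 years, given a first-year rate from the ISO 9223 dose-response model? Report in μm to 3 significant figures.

copper: f(T) = +0.126·(T−10) [T≤10 °C] = -2.7846
  SO₂ term: 0.0053·23.3^0.26·exp(0.059·91-2.7846) = 0.1593
  Cl⁻ term: 0.01025·38.1^0.27·exp(0.036·91+0.049·-12.1) = 0.4007
  sum: 0.1593 + 0.4007 → r_corr = 0.56 μm/a
ISO 9224: D(t) = r_corr · t^b with b = 0.667 (copper, B1)
  D(11) = 0.56 × 11^0.667 = 0.56 × 4.95 = 2.772 μm

D(11) = 2.77 μm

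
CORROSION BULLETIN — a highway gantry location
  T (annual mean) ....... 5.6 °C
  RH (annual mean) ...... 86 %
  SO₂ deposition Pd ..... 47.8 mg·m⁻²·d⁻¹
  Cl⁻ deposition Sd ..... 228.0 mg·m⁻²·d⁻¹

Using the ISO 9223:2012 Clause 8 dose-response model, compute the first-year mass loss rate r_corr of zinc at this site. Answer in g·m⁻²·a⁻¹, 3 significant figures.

zinc: temperature factor f = +0.038·(-4.4) = -0.1672
  Pd branch = 0.0129·Pd^0.44·e^(0.046·RH+f) = 3.126 μm/a
  Sd branch = 0.0175·Sd^0.57·e^(0.008·RH+0.085·T) = 1.238 μm/a
  r_corr = 3.126 + 1.238 = 4.364 μm/a
Convert to mass loss: 4.364 μm/a × 7.14 g/cm³ = 31.16 g·m⁻²·a⁻¹

r_corr = 31.2 g·m⁻²·a⁻¹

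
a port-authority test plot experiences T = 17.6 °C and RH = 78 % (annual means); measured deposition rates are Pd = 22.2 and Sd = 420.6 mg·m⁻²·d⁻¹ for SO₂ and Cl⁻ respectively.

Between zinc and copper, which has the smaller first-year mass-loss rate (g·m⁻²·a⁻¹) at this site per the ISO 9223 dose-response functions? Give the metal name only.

zinc: f(T) = -0.071·(T−10) [T>10 °C] = -0.5396
  Pd branch = 0.0129·Pd^0.44·e^(0.046·RH+f) = 1.064 μm/a
  Sd branch = 0.0175·Sd^0.57·e^(0.008·RH+0.085·T) = 4.564 μm/a
  sum: 1.064 + 4.564 → r_corr = 5.628 μm/a
  mass loss = 5.628 μm/a × 7.14 g/cm³ = 40.18 g·m⁻²·a⁻¹
copper: f(T) = -0.080·(T−10) [T>10 °C] = -0.6080
  SO₂ term: 0.0053·22.2^0.26·exp(0.059·78-0.6080) = 0.644
  Cl⁻ term: 0.01025·420.6^0.27·exp(0.036·78+0.049·17.6) = 2.057
  sum: 0.644 + 2.057 → r_corr = 2.701 μm/a
  mass loss = 2.701 μm/a × 8.96 g/cm³ = 24.2 g·m⁻²·a⁻¹
Ordering by g·m⁻²·a⁻¹: zinc (40.2) > copper (24.2)

copper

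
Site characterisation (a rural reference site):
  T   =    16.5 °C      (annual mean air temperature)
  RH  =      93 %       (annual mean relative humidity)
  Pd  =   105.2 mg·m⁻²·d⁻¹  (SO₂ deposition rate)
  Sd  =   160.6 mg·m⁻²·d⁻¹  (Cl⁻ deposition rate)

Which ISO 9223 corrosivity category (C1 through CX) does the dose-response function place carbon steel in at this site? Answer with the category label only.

carbon steel: T>10 °C ⇒ hinge -0.054·(16.5−10) = -0.3510
  SO₂ term: 1.77·105.2^0.52·exp(0.02·93-0.3510) = 90.11
  Cl⁻ term: 0.102·160.6^0.62·exp(0.033·93+0.04·16.5) = 99
  sum: 90.11 + 99 → r_corr = 189.1 μm/a
189 μm/a falls in (80, 200] for carbon steel → category C5

C5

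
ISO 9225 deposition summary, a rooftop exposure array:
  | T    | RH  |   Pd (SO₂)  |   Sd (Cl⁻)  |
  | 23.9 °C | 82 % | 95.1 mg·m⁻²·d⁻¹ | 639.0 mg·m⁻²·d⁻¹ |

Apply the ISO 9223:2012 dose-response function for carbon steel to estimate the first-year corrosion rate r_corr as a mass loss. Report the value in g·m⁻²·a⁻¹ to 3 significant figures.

r_corr = 2.07e+03 g·m⁻²·a⁻¹

carbon steel: temperature factor f = -0.054·(13.9) = -0.7506
  sulphur-dioxide contribution → 46.01 μm/a
  chloride contribution → 218 μm/a
  ⇒ r_corr(carbon steel) = 264 μm/a
Convert to mass loss: 264 μm/a × 7.85 g/cm³ = 2072 g·m⁻²·a⁻¹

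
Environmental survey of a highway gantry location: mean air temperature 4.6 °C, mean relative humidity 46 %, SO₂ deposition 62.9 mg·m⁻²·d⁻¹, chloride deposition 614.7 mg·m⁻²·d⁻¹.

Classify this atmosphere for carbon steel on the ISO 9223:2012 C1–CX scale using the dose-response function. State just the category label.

carbon steel: f(T) = +0.150·(T−10) [T≤10 °C] = -0.8100
  SO₂ term: 1.77·62.9^0.52·exp(0.02·46-0.8100) = 17.02
  Cl⁻ term: 0.102·614.7^0.62·exp(0.033·46+0.04·4.6) = 29.97
  r_corr = 17.02 + 29.97 = 47 μm/a
47 μm/a falls in (25, 50] for carbon steel → category C3

C3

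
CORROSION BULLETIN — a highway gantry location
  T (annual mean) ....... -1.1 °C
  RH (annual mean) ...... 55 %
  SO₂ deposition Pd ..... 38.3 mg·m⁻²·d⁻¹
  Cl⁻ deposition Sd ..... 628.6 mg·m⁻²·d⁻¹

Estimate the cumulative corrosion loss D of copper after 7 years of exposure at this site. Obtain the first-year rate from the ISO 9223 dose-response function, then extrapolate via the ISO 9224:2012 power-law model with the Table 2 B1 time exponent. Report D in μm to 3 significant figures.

copper: T≤10 °C ⇒ hinge +0.126·(-1.1−10) = -1.3986
  SO₂ term: 0.0053·38.3^0.26·exp(0.059·55-1.3986) = 0.08665
  Cl⁻ term: 0.01025·628.6^0.27·exp(0.036·55+0.049·-1.1) = 0.4007
  sum: 0.08665 + 0.4007 → r_corr = 0.4873 μm/a
ISO 9224: D(t) = r_corr · t^b with b = 0.667 (copper, B1)
  D(7) = 0.4873 × 7^0.667 = 0.4873 × 3.662 = 1.784 μm

D(7) = 1.78 μm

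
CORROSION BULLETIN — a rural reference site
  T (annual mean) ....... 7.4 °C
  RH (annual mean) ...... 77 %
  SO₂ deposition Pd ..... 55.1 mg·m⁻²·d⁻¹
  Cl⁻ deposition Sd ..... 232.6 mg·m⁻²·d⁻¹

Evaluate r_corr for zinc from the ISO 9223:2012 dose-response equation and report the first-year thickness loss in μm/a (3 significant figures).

zinc: f(T) = +0.038·(T−10) [T≤10 °C] = -0.0988
  sulphur-dioxide contribution → 2.355 μm/a
  chloride contribution → 1.357 μm/a
  ⇒ r_corr(zinc) = 3.713 μm/a

r_corr = 3.71 μm/a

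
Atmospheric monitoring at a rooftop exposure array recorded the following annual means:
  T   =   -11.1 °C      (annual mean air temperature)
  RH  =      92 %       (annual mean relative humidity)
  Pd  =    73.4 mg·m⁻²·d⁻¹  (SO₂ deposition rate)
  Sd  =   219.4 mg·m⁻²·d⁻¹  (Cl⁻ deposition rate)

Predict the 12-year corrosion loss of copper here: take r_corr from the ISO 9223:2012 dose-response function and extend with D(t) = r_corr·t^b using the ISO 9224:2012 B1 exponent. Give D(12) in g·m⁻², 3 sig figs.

D(12) = 45.0 g·m⁻²

copper: temperature factor f = +0.126·(-21.1) = -2.6586
  SO₂ term: 0.0053·73.4^0.26·exp(0.059·92-2.6586) = 0.2583
  Cl⁻ term: 0.01025·219.4^0.27·exp(0.036·92+0.049·-11.1) = 0.6999
  r_corr = 0.2583 + 0.6999 = 0.9582 μm/a
Long-term exponent b (ISO 9224 Table 2, B1) = 0.667
  D(12) = 0.9582 × 12^0.667 = 0.9582 × 5.246 = 5.026 μm
  Mass loss = 5.026 μm × 8.96 g/cm³ = 45.04 g·m⁻²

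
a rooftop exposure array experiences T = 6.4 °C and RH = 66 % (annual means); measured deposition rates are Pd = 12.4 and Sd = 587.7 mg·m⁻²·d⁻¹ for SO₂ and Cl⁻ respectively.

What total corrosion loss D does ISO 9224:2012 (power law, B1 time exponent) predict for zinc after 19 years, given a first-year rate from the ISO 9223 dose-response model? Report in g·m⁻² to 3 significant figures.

D(19) = 207 g·m⁻²

zinc: f(T) = +0.038·(T−10) [T≤10 °C] = -0.1368
  Pd branch = 0.0129·Pd^0.44·e^(0.046·RH+f) = 0.7093 μm/a
  Cl⁻ term: 0.0175·587.7^0.57·exp(0.008·66+0.085·6.4) = 1.937
  r_corr = 0.7093 + 1.937 = 2.646 μm/a
Long-term exponent b (ISO 9224 Table 2, B1) = 0.813
  D(19) = 2.646 × 19^0.813 = 2.646 × 10.96 = 28.99 μm
  Mass loss = 28.99 μm × 7.14 g/cm³ = 207 g·m⁻²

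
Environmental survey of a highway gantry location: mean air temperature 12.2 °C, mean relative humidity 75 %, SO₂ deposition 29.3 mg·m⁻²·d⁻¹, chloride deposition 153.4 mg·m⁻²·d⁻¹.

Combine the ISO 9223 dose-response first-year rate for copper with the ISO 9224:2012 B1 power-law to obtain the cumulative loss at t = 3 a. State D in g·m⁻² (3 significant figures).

D(3) = 36.8 g·m⁻²

copper: T>10 °C ⇒ hinge -0.080·(12.2−10) = -0.1760
  sulphur-dioxide contribution → 0.8933 μm/a
  chloride contribution → 1.079 μm/a
  ⇒ r_corr(copper) = 1.972 μm/a
ISO 9224: D(t) = r_corr · t^b with b = 0.667 (copper, B1)
  D(3) = 1.972 × 3^0.667 = 1.972 × 2.081 = 4.104 μm
  Mass loss = 4.104 μm × 8.96 g/cm³ = 36.78 g·m⁻²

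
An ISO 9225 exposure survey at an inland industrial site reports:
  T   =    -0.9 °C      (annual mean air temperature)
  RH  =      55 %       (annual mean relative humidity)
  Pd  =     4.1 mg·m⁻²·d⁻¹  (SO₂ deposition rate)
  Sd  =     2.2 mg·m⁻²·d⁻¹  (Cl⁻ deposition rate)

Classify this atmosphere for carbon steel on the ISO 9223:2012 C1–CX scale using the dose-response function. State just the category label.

carbon steel: f(T) = +0.150·(T−10) [T≤10 °C] = -1.6350
  sulphur-dioxide contribution → 2.159 μm/a
  chloride contribution → 0.9852 μm/a
  ⇒ r_corr(carbon steel) = 3.144 μm/a
Category bounds: 1.3…25 μm/a bracket r_corr ⇒ C2

C2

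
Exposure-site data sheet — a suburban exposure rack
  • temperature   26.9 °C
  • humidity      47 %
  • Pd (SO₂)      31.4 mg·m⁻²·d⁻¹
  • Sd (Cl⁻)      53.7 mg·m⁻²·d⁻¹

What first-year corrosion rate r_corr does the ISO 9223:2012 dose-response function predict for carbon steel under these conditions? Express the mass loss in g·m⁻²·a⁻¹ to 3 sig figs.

carbon steel: temperature factor f = -0.054·(16.9) = -0.9126
  SO₂ term: 1.77·31.4^0.52·exp(0.02·47-0.9126) = 10.92
  Sd branch = 0.102·Sd^0.62·e^(0.033·RH+0.04·T) = 16.68 μm/a
  sum: 10.92 + 16.68 → r_corr = 27.6 μm/a
Convert to mass loss: 27.6 μm/a × 7.85 g/cm³ = 216.6 g·m⁻²·a⁻¹

r_corr = 217 g·m⁻²·a⁻¹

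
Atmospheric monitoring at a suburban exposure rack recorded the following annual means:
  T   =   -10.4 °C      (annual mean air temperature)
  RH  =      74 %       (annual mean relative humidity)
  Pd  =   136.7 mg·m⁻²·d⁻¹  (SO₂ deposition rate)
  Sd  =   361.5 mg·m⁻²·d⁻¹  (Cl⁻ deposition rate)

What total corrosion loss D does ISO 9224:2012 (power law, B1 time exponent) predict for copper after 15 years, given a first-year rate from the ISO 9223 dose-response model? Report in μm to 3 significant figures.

D(15) = 3.34 μm

copper: f(T) = +0.126·(T−10) [T≤10 °C] = -2.5704
  SO₂ term: 0.0053·136.7^0.26·exp(0.059·74-2.5704) = 0.1147
  Sd branch = 0.01025·Sd^0.27·e^(0.036·RH+0.049·T) = 0.4336 μm/a
  r_corr = 0.1147 + 0.4336 = 0.5482 μm/a
Long-term exponent b (ISO 9224 Table 2, B1) = 0.667
  D(15) = 0.5482 × 15^0.667 = 0.5482 × 6.088 = 3.337 μm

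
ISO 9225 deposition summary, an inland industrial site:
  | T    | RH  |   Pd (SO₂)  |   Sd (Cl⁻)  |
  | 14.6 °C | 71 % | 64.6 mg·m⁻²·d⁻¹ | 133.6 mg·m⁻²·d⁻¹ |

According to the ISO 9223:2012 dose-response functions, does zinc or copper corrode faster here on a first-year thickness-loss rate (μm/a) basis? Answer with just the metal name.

zinc: temperature factor f = -0.071·(4.6) = -0.3266
  SO₂ term: 0.0129·64.6^0.44·exp(0.046·71-0.3266) = 1.526
  Cl⁻ term: 0.0175·133.6^0.57·exp(0.008·71+0.085·14.6) = 1.739
  sum: 1.526 + 1.739 → r_corr = 3.266 μm/a
copper: T>10 °C ⇒ hinge -0.080·(14.6−10) = -0.3680
  SO₂ term: 0.0053·64.6^0.26·exp(0.059·71-0.3680) = 0.7151
  Sd branch = 0.01025·Sd^0.27·e^(0.036·RH+0.049·T) = 1.013 μm/a
  r_corr = 0.7151 + 1.013 = 1.728 μm/a
Ordering by μm/a: zinc (3.27) > copper (1.73)

zinc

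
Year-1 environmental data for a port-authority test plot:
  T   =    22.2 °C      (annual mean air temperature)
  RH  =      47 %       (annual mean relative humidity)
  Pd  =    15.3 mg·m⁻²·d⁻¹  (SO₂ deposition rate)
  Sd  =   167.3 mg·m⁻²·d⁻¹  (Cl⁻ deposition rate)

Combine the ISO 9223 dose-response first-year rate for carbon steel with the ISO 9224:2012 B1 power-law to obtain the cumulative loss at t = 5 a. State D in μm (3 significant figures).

D(5) = 87.3 μm

carbon steel: f(T) = -0.054·(T−10) [T>10 °C] = -0.6588
  sulphur-dioxide contribution → 9.686 μm/a
  chloride contribution → 27.95 μm/a
  total first-year rate 37.64 μm/a
Power-law: D(5) = r_corr · 5^0.523
  D(5) = 37.64 × 5^0.523 = 37.64 × 2.32 = 87.33 μm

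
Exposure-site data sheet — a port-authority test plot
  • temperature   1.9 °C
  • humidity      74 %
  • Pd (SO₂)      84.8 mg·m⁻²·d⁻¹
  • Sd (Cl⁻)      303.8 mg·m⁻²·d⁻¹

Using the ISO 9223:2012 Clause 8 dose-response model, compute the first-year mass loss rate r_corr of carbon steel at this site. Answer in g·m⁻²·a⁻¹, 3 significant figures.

carbon steel: temperature factor f = +0.150·(-8.1) = -1.2150
  sulphur-dioxide contribution → 23.22 μm/a
  chloride contribution → 43.79 μm/a
  ⇒ r_corr(carbon steel) = 67.01 μm/a
Convert to mass loss: 67.01 μm/a × 7.85 g/cm³ = 526 g·m⁻²·a⁻¹

r_corr = 526 g·m⁻²·a⁻¹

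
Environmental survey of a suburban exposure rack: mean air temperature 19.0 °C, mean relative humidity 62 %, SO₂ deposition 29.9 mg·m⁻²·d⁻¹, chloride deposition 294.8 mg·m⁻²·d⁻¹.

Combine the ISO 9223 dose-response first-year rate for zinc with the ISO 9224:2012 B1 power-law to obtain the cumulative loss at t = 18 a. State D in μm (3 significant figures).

zinc: f(T) = -0.071·(T−10) [T>10 °C] = -0.6390
  SO₂ term: 0.0129·29.9^0.44·exp(0.046·62-0.6390) = 0.526
  Sd branch = 0.0175·Sd^0.57·e^(0.008·RH+0.085·T) = 3.694 μm/a
  r_corr = 0.526 + 3.694 = 4.22 μm/a
ISO 9224: D(t) = r_corr · t^b with b = 0.813 (zinc, B1)
  D(18) = 4.22 × 18^0.813 = 4.22 × 10.48 = 44.24 μm

D(18) = 44.2 μm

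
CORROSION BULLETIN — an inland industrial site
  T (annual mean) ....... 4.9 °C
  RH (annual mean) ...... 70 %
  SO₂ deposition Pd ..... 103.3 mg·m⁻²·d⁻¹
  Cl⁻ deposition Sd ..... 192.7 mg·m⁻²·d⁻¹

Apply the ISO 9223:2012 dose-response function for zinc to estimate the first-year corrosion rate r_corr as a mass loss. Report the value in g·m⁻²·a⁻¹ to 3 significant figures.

zinc: T≤10 °C ⇒ hinge +0.038·(4.9−10) = -0.1938
  SO₂ term: 0.0129·103.3^0.44·exp(0.046·70-0.1938) = 2.047
  Cl⁻ term: 0.0175·192.7^0.57·exp(0.008·70+0.085·4.9) = 0.9322
  r_corr = 2.047 + 0.9322 = 2.979 μm/a
Convert to mass loss: 2.979 μm/a × 7.14 g/cm³ = 21.27 g·m⁻²·a⁻¹

r_corr = 21.3 g·m⁻²·a⁻¹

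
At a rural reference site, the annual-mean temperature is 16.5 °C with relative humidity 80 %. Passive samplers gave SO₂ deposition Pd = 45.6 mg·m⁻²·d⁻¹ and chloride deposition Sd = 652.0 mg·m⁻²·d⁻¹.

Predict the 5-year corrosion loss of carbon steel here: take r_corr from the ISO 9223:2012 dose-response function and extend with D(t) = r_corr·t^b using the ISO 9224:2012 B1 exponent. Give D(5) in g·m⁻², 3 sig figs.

D(5) = 3.62e+03 g·m⁻²

carbon steel: temperature factor f = -0.054·(6.5) = -0.3510
  Pd branch = 1.77·Pd^0.52·e^(0.02·RH+f) = 44.99 μm/a
  Cl⁻ term: 0.102·652.0^0.62·exp(0.033·80+0.04·16.5) = 153.7
  sum: 44.99 + 153.7 → r_corr = 198.7 μm/a
ISO 9224: D(t) = r_corr · t^b with b = 0.523 (carbon steel, B1)
  D(5) = 198.7 × 5^0.523 = 198.7 × 2.32 = 461 μm
  Mass loss = 461 μm × 7.85 g/cm³ = 3619 g·m⁻²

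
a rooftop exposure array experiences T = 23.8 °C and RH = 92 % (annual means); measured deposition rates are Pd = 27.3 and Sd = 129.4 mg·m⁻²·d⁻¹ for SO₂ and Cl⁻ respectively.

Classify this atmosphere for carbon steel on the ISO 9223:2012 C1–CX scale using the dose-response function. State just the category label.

C5

carbon steel: f(T) = -0.054·(T−10) [T>10 °C] = -0.7452
  sulphur-dioxide contribution → 29.53 μm/a
  chloride contribution → 112.2 μm/a
  ⇒ r_corr(carbon steel) = 141.7 μm/a
Category bounds: 80…200 μm/a bracket r_corr ⇒ C5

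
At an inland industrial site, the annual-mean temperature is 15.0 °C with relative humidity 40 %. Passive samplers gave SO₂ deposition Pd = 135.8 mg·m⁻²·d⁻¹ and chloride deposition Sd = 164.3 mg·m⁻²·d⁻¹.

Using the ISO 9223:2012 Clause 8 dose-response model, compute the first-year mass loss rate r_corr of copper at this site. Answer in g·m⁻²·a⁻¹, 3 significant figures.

copper: f(T) = -0.080·(T−10) [T>10 °C] = -0.4000
  SO₂ term: 0.0053·135.8^0.26·exp(0.059·40-0.4000) = 0.1349
  Sd branch = 0.01025·Sd^0.27·e^(0.036·RH+0.049·T) = 0.3577 μm/a
  r_corr = 0.1349 + 0.3577 = 0.4926 μm/a
Convert to mass loss: 0.4926 μm/a × 8.96 g/cm³ = 4.414 g·m⁻²·a⁻¹

r_corr = 4.41 g·m⁻²·a⁻¹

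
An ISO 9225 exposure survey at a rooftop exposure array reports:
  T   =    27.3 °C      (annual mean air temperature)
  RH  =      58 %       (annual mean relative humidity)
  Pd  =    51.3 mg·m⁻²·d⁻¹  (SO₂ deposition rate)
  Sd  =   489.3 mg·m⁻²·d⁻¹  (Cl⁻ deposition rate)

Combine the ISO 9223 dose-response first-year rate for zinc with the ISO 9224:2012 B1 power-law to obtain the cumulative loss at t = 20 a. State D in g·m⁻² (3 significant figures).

D(20) = 814 g·m⁻²

zinc: temperature factor f = -0.071·(17.3) = -1.2283
  Pd branch = 0.0129·Pd^0.44·e^(0.046·RH+f) = 0.3078 μm/a
  Sd branch = 0.0175·Sd^0.57·e^(0.008·RH+0.085·T) = 9.669 μm/a
  sum: 0.3078 + 9.669 → r_corr = 9.977 μm/a
Power-law: D(20) = r_corr · 20^0.813
  D(20) = 9.977 × 20^0.813 = 9.977 × 11.42 = 114 μm
  Mass loss = 114 μm × 7.14 g/cm³ = 813.6 g·m⁻²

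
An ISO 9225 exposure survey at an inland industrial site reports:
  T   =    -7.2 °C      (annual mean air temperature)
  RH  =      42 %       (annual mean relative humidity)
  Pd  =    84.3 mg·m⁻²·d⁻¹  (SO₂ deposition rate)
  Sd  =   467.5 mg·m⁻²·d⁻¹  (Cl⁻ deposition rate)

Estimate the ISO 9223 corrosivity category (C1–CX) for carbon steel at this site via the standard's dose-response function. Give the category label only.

C2

carbon steel: f(T) = +0.150·(T−10) [T≤10 °C] = -2.5800
  Pd branch = 1.77·Pd^0.52·e^(0.02·RH+f) = 3.117 μm/a
  Sd branch = 0.102·Sd^0.62·e^(0.033·RH+0.04·T) = 13.83 μm/a
  r_corr = 3.117 + 13.83 = 16.94 μm/a
Category bounds: 1.3…25 μm/a bracket r_corr ⇒ C2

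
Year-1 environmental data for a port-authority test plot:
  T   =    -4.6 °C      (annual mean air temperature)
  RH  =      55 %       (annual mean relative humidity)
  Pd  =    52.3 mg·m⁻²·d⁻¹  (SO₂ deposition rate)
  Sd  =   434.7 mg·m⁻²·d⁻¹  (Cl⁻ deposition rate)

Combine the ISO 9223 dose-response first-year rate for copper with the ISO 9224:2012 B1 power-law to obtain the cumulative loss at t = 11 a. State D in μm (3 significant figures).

D(11) = 1.81 μm

copper: T≤10 °C ⇒ hinge +0.126·(-4.6−10) = -1.8396
  Pd branch = 0.0053·Pd^0.26·e^(0.059·RH+f) = 0.06046 μm/a
  Sd branch = 0.01025·Sd^0.27·e^(0.036·RH+0.049·T) = 0.3055 μm/a
  r_corr = 0.06046 + 0.3055 = 0.366 μm/a
Long-term exponent b (ISO 9224 Table 2, B1) = 0.667
  D(11) = 0.366 × 11^0.667 = 0.366 × 4.95 = 1.812 μm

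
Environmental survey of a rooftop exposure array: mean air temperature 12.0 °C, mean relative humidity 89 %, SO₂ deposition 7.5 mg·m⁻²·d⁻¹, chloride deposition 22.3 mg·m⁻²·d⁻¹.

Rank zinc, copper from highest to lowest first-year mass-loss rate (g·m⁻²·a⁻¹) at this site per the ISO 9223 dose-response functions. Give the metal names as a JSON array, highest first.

zinc: f(T) = -0.071·(T−10) [T>10 °C] = -0.1420
  sulphur-dioxide contribution → 1.629 μm/a
  chloride contribution → 0.5805 μm/a
  total first-year rate 2.21 μm/a
  mass loss = 2.21 μm/a × 7.14 g/cm³ = 15.78 g·m⁻²·a⁻¹
copper: temperature factor f = -0.080·(2.0) = -0.1600
  sulphur-dioxide contribution → 1.455 μm/a
  chloride contribution → 1.051 μm/a
  ⇒ r_corr(copper) = 2.506 μm/a
  mass loss = 2.506 μm/a × 8.96 g/cm³ = 22.45 g·m⁻²·a⁻¹
Ordering by g·m⁻²·a⁻¹: copper (22.5) > zinc (15.8)

["copper", "zinc"]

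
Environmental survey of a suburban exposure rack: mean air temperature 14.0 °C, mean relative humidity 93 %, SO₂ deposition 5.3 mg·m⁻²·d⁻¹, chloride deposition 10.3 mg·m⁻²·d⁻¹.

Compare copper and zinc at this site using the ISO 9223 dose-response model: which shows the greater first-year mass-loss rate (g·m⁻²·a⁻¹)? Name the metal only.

copper

copper: f(T) = -0.080·(T−10) [T>10 °C] = -0.3200
  sulphur-dioxide contribution → 1.434 μm/a
  chloride contribution → 1.087 μm/a
  total first-year rate 2.521 μm/a
  mass loss = 2.521 μm/a × 8.96 g/cm³ = 22.59 g·m⁻²·a⁻¹
zinc: f(T) = -0.071·(T−10) [T>10 °C] = -0.2840
  sulphur-dioxide contribution → 1.458 μm/a
  chloride contribution → 0.4574 μm/a
  ⇒ r_corr(zinc) = 1.916 μm/a
  mass loss = 1.916 μm/a × 7.14 g/cm³ = 13.68 g·m⁻²·a⁻¹
Ordering by g·m⁻²·a⁻¹: copper (22.6) > zinc (13.7)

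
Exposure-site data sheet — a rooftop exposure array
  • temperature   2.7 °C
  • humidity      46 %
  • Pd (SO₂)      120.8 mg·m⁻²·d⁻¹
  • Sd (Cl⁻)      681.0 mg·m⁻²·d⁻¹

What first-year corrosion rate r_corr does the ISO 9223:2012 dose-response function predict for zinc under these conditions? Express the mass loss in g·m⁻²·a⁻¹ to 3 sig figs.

r_corr = 14.1 g·m⁻²·a⁻¹

zinc: T≤10 °C ⇒ hinge +0.038·(2.7−10) = -0.2774
  Pd branch = 0.0129·Pd^0.44·e^(0.046·RH+f) = 0.6686 μm/a
  Cl⁻ term: 0.0175·681.0^0.57·exp(0.008·46+0.085·2.7) = 1.31
  r_corr = 0.6686 + 1.31 = 1.979 μm/a
Convert to mass loss: 1.979 μm/a × 7.14 g/cm³ = 14.13 g·m⁻²·a⁻¹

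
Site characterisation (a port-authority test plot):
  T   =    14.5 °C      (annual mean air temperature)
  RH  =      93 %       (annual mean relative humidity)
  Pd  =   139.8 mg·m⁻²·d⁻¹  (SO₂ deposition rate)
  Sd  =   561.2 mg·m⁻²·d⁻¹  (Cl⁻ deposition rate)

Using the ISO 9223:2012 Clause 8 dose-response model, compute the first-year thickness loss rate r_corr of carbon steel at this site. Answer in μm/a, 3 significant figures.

r_corr = 315 μm/a

carbon steel: T>10 °C ⇒ hinge -0.054·(14.5−10) = -0.2430
  sulphur-dioxide contribution → 116.4 μm/a
  chloride contribution → 198.5 μm/a
  total first-year rate 314.9 μm/a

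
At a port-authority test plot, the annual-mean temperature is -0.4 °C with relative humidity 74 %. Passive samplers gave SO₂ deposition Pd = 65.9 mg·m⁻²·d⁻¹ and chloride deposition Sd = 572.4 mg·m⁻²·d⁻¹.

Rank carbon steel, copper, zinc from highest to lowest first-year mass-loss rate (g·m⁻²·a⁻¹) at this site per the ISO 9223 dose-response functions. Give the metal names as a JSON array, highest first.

["carbon steel", "zinc", "copper"]

carbon steel: temperature factor f = +0.150·(-10.4) = -1.5600
  Pd branch = 1.77·Pd^0.52·e^(0.02·RH+f) = 14.42 μm/a
  Sd branch = 0.102·Sd^0.62·e^(0.033·RH+0.04·T) = 59.15 μm/a
  sum: 14.42 + 59.15 → r_corr = 73.58 μm/a
  mass loss = 73.58 μm/a × 7.85 g/cm³ = 577.6 g·m⁻²·a⁻¹
copper: f(T) = +0.126·(T−10) [T≤10 °C] = -1.3104
  Pd branch = 0.0053·Pd^0.26·e^(0.059·RH+f) = 0.3344 μm/a
  Cl⁻ term: 0.01025·572.4^0.27·exp(0.036·74+0.049·-0.4) = 0.8012
  sum: 0.3344 + 0.8012 → r_corr = 1.136 μm/a
  mass loss = 1.136 μm/a × 8.96 g/cm³ = 10.17 g·m⁻²·a⁻¹
zinc: T≤10 °C ⇒ hinge +0.038·(-0.4−10) = -0.3952
  Pd branch = 0.0129·Pd^0.44·e^(0.046·RH+f) = 1.65 μm/a
  Sd branch = 0.0175·Sd^0.57·e^(0.008·RH+0.085·T) = 1.141 μm/a
  r_corr = 1.65 + 1.141 = 2.791 μm/a
  mass loss = 2.791 μm/a × 7.14 g/cm³ = 19.93 g·m⁻²·a⁻¹
Ordering by g·m⁻²·a⁻¹: carbon steel (578) > zinc (19.9) > copper (10.2)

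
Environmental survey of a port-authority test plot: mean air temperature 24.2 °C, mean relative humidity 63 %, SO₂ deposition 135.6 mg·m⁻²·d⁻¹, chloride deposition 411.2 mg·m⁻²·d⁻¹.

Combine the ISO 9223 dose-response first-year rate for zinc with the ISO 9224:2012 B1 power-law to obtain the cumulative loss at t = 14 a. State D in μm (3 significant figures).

D(14) = 66.2 μm

zinc: f(T) = -0.071·(T−10) [T>10 °C] = -1.0082
  sulphur-dioxide contribution → 0.7405 μm/a
  chloride contribution → 7.003 μm/a
  total first-year rate 7.743 μm/a
Long-term exponent b (ISO 9224 Table 2, B1) = 0.813
  D(14) = 7.743 × 14^0.813 = 7.743 × 8.547 = 66.18 μm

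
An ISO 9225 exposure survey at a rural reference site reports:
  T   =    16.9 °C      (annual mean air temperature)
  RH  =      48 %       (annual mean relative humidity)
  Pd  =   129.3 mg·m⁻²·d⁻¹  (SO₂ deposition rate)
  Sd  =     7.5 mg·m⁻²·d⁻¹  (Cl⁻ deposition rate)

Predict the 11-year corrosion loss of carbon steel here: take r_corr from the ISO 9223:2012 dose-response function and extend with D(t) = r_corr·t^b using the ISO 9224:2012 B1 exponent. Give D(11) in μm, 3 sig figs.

D(11) = 152 μm

carbon steel: T>10 °C ⇒ hinge -0.054·(16.9−10) = -0.3726
  sulphur-dioxide contribution → 39.91 μm/a
  chloride contribution → 3.409 μm/a
  total first-year rate 43.32 μm/a
Long-term exponent b (ISO 9224 Table 2, B1) = 0.523
  D(11) = 43.32 × 11^0.523 = 43.32 × 3.505 = 151.8 μm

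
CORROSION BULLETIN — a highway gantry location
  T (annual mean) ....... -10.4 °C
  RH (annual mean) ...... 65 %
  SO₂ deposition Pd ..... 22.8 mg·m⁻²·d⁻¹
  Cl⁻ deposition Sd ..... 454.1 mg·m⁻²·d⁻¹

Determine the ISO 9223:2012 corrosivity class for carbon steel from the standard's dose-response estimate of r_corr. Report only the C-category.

carbon steel: temperature factor f = +0.150·(-20.4) = -3.0600
  Pd branch = 1.77·Pd^0.52·e^(0.02·RH+f) = 1.548 μm/a
  Cl⁻ term: 0.102·454.1^0.62·exp(0.033·65+0.04·-10.4) = 25.52
  sum: 1.548 + 25.52 → r_corr = 27.07 μm/a
27.1 μm/a falls in (25, 50] for carbon steel → category C3

C3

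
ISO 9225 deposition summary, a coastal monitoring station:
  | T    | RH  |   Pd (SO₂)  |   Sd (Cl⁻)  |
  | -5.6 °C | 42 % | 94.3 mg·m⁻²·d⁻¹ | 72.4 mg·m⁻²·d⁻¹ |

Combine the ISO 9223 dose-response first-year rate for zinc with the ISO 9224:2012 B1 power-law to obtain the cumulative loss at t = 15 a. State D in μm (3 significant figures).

D(15) = 4.87 μm

zinc: f(T) = +0.038·(T−10) [T≤10 °C] = -0.5928
  Pd branch = 0.0129·Pd^0.44·e^(0.046·RH+f) = 0.3639 μm/a
  Sd branch = 0.0175·Sd^0.57·e^(0.008·RH+0.085·T) = 0.1747 μm/a
  r_corr = 0.3639 + 0.1747 = 0.5386 μm/a
Power-law: D(15) = r_corr · 15^0.813
  D(15) = 0.5386 × 15^0.813 = 0.5386 × 9.04 = 4.869 μm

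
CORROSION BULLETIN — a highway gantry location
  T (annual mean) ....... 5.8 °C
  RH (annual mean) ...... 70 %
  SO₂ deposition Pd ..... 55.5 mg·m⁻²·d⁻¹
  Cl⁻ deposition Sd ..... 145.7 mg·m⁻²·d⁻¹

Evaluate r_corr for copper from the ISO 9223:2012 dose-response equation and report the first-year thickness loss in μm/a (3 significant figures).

r_corr = 1.20 μm/a

copper: f(T) = +0.126·(T−10) [T≤10 °C] = -0.5292
  Pd branch = 0.0053·Pd^0.26·e^(0.059·RH+f) = 0.5516 μm/a
  Cl⁻ term: 0.01025·145.7^0.27·exp(0.036·70+0.049·5.8) = 0.6497
  r_corr = 0.5516 + 0.6497 = 1.201 μm/a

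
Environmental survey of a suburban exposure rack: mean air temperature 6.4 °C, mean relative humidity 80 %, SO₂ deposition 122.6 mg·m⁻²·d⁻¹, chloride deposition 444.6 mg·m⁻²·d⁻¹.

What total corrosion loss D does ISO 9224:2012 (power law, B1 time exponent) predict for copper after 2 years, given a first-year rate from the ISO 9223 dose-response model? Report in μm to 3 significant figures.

D(2) = 4.15 μm

copper: f(T) = +0.126·(T−10) [T≤10 °C] = -0.4536
  sulphur-dioxide contribution → 1.319 μm/a
  chloride contribution → 1.296 μm/a
  ⇒ r_corr(copper) = 2.615 μm/a
Power-law: D(2) = r_corr · 2^0.667
  D(2) = 2.615 × 2^0.667 = 2.615 × 1.588 = 4.152 μm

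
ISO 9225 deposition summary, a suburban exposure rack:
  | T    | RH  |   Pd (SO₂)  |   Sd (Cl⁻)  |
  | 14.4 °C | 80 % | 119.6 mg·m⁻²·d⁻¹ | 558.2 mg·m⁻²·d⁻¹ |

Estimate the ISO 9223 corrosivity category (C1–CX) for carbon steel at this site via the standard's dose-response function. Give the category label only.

carbon steel: f(T) = -0.054·(T−10) [T>10 °C] = -0.2376
  sulphur-dioxide contribution → 83.19 μm/a
  chloride contribution → 128.3 μm/a
  ⇒ r_corr(carbon steel) = 211.5 μm/a
212 μm/a falls in (200, 700] for carbon steel → category CX

CX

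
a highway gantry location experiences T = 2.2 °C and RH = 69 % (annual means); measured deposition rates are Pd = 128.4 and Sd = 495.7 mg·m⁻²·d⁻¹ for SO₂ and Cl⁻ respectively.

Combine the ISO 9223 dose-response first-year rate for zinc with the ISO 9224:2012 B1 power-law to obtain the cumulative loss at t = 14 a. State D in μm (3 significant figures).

D(14) = 27.4 μm

zinc: f(T) = +0.038·(T−10) [T≤10 °C] = -0.2964
  SO₂ term: 0.0129·128.4^0.44·exp(0.046·69-0.2964) = 1.941
  Sd branch = 0.0175·Sd^0.57·e^(0.008·RH+0.085·T) = 1.26 μm/a
  sum: 1.941 + 1.26 → r_corr = 3.201 μm/a
ISO 9224: D(t) = r_corr · t^b with b = 0.813 (zinc, B1)
  D(14) = 3.201 × 14^0.813 = 3.201 × 8.547 = 27.36 μm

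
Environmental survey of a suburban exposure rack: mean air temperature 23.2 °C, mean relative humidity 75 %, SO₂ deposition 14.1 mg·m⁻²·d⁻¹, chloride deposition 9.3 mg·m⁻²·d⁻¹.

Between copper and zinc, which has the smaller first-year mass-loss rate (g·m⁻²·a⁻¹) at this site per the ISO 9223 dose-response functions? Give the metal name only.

zinc

copper: temperature factor f = -0.080·(13.2) = -1.0560
  Pd branch = 0.0053·Pd^0.26·e^(0.059·RH+f) = 0.3063 μm/a
  Cl⁻ term: 0.01025·9.3^0.27·exp(0.036·75+0.049·23.2) = 0.868
  r_corr = 0.3063 + 0.868 = 1.174 μm/a
  mass loss = 1.174 μm/a × 8.96 g/cm³ = 10.52 g·m⁻²·a⁻¹
zinc: f(T) = -0.071·(T−10) [T>10 °C] = -0.9372
  Pd branch = 0.0129·Pd^0.44·e^(0.046·RH+f) = 0.51 μm/a
  Cl⁻ term: 0.0175·9.3^0.57·exp(0.008·75+0.085·23.2) = 0.8167
  r_corr = 0.51 + 0.8167 = 1.327 μm/a
  mass loss = 1.327 μm/a × 7.14 g/cm³ = 9.473 g·m⁻²·a⁻¹
Ordering by g·m⁻²·a⁻¹: copper (10.5) > zinc (9.47)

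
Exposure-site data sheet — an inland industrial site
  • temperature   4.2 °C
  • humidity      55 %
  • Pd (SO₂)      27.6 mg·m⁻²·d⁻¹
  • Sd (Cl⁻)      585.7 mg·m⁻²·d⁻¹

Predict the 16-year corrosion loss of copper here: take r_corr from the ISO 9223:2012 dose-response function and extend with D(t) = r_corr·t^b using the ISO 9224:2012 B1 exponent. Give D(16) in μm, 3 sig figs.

D(16) = 4.23 μm

copper: f(T) = +0.126·(T−10) [T≤10 °C] = -0.7308
  Pd branch = 0.0053·Pd^0.26·e^(0.059·RH+f) = 0.1552 μm/a
  Cl⁻ term: 0.01025·585.7^0.27·exp(0.036·55+0.049·4.2) = 0.5097
  r_corr = 0.1552 + 0.5097 = 0.6648 μm/a
Power-law: D(16) = r_corr · 16^0.667
  D(16) = 0.6648 × 16^0.667 = 0.6648 × 6.355 = 4.225 μm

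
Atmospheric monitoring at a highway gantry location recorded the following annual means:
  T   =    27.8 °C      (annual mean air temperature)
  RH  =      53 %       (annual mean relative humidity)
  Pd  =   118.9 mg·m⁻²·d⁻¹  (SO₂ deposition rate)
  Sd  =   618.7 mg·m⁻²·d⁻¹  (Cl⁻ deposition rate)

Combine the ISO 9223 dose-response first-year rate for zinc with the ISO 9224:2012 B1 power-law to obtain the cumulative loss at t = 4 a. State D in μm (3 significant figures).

zinc: temperature factor f = -0.071·(17.8) = -1.2638
  sulphur-dioxide contribution → 0.3417 μm/a
  chloride contribution → 11.08 μm/a
  ⇒ r_corr(zinc) = 11.42 μm/a
Power-law: D(4) = r_corr · 4^0.813
  D(4) = 11.42 × 4^0.813 = 11.42 × 3.087 = 35.26 μm

D(4) = 35.3 μm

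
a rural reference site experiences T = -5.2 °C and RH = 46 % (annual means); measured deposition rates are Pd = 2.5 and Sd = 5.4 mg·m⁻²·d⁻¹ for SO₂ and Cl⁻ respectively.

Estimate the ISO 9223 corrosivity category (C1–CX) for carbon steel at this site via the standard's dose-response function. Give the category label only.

C2

carbon steel: T≤10 °C ⇒ hinge +0.150·(-5.2−10) = -2.2800
  Pd branch = 1.77·Pd^0.52·e^(0.02·RH+f) = 0.7316 μm/a
  Cl⁻ term: 0.102·5.4^0.62·exp(0.033·46+0.04·-5.2) = 1.075
  sum: 0.7316 + 1.075 → r_corr = 1.807 μm/a
ISO 9223 Table 2 (carbon steel): 1.3 < 1.81 ≤ 25 μm/a ⇒ C2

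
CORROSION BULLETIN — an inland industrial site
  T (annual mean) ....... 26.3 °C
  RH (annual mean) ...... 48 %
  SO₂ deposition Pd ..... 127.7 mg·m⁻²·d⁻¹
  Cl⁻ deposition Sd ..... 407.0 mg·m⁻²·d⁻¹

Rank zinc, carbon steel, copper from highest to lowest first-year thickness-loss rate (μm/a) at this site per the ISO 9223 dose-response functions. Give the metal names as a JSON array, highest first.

["carbon steel", "zinc", "copper"]

zinc: temperature factor f = -0.071·(16.3) = -1.1573
  Pd branch = 0.0129·Pd^0.44·e^(0.046·RH+f) = 0.3116 μm/a
  Cl⁻ term: 0.0175·407.0^0.57·exp(0.008·48+0.085·26.3) = 7.381
  r_corr = 0.3116 + 7.381 = 7.693 μm/a
carbon steel: f(T) = -0.054·(T−10) [T>10 °C] = -0.8802
  Pd branch = 1.77·Pd^0.52·e^(0.02·RH+f) = 23.87 μm/a
  Sd branch = 0.102·Sd^0.62·e^(0.033·RH+0.04·T) = 59.07 μm/a
  sum: 23.87 + 59.07 → r_corr = 82.94 μm/a
copper: T>10 °C ⇒ hinge -0.080·(26.3−10) = -1.3040
  Pd branch = 0.0053·Pd^0.26·e^(0.059·RH+f) = 0.0862 μm/a
  Sd branch = 0.01025·Sd^0.27·e^(0.036·RH+0.049·T) = 1.06 μm/a
  sum: 0.0862 + 1.06 → r_corr = 1.147 μm/a
Ordering by μm/a: carbon steel (82.9) > zinc (7.69) > copper (1.15)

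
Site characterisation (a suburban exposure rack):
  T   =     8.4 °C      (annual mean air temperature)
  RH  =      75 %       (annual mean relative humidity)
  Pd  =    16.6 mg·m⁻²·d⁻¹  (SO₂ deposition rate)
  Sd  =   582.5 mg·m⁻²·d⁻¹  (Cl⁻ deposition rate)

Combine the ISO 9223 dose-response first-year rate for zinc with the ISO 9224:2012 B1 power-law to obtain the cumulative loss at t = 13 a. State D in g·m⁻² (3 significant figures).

D(13) = 217 g·m⁻²

zinc: f(T) = +0.038·(T−10) [T≤10 °C] = -0.0608
  SO₂ term: 0.0129·16.6^0.44·exp(0.046·75-0.0608) = 1.316
  Cl⁻ term: 0.0175·582.5^0.57·exp(0.008·75+0.085·8.4) = 2.454
  sum: 1.316 + 2.454 → r_corr = 3.771 μm/a
Power-law: D(13) = r_corr · 13^0.813
  D(13) = 3.771 × 13^0.813 = 3.771 × 8.047 = 30.34 μm
  Mass loss = 30.34 μm × 7.14 g/cm³ = 216.6 g·m⁻²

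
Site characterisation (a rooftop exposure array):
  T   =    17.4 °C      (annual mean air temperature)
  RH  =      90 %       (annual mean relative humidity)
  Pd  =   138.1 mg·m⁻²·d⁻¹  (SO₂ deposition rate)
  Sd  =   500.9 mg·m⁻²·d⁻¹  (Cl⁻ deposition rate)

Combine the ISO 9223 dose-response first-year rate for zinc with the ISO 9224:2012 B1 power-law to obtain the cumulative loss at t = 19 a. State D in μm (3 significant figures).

zinc: f(T) = -0.071·(T−10) [T>10 °C] = -0.5254
  SO₂ term: 0.0129·138.1^0.44·exp(0.046·90-0.5254) = 4.189
  Cl⁻ term: 0.0175·500.9^0.57·exp(0.008·90+0.085·17.4) = 5.456
  r_corr = 4.189 + 5.456 = 9.645 μm/a
Power-law: D(19) = r_corr · 19^0.813
  D(19) = 9.645 × 19^0.813 = 9.645 × 10.96 = 105.7 μm

D(19) = 106 μm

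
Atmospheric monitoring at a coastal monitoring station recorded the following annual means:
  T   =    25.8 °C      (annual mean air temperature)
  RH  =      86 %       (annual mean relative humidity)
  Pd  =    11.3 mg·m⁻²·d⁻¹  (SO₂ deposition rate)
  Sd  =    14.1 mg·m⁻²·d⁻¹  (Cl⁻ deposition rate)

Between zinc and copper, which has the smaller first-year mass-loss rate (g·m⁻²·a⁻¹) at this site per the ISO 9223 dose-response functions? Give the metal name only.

zinc

zinc: f(T) = -0.071·(T−10) [T>10 °C] = -1.1218
  sulphur-dioxide contribution → 0.638 μm/a
  chloride contribution → 1.41 μm/a
  total first-year rate 2.048 μm/a
  mass loss = 2.048 μm/a × 7.14 g/cm³ = 14.62 g·m⁻²·a⁻¹
copper: T>10 °C ⇒ hinge -0.080·(25.8−10) = -1.2640
  sulphur-dioxide contribution → 0.4495 μm/a
  chloride contribution → 1.639 μm/a
  ⇒ r_corr(copper) = 2.089 μm/a
  mass loss = 2.089 μm/a × 8.96 g/cm³ = 18.71 g·m⁻²·a⁻¹
Ordering by g·m⁻²·a⁻¹: copper (18.7) > zinc (14.6)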